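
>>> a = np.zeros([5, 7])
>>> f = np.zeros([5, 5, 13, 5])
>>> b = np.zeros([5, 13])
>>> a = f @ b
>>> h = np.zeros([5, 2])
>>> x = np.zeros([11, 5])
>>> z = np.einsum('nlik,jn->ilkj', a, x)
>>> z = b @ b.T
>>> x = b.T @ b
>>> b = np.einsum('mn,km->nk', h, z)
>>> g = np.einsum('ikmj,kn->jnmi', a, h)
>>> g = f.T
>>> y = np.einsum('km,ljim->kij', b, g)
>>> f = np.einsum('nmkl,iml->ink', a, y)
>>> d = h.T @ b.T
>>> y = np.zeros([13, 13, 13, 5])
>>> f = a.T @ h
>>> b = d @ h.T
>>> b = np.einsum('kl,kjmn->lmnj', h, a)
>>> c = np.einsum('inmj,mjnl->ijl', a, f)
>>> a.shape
(5, 5, 13, 13)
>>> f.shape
(13, 13, 5, 2)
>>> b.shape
(2, 13, 13, 5)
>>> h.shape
(5, 2)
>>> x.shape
(13, 13)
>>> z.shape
(5, 5)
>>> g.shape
(5, 13, 5, 5)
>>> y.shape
(13, 13, 13, 5)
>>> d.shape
(2, 2)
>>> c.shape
(5, 13, 2)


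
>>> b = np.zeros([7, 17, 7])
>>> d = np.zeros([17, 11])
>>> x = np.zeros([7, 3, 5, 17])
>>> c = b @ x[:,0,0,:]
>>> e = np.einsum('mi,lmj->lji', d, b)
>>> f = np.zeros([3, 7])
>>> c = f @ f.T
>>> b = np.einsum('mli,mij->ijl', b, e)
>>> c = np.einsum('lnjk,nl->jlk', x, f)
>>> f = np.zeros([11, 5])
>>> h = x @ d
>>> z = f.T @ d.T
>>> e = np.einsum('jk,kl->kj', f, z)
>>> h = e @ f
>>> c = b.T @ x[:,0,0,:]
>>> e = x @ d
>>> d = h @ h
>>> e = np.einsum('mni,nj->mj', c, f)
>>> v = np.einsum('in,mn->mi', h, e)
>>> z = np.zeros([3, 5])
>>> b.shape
(7, 11, 17)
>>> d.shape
(5, 5)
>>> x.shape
(7, 3, 5, 17)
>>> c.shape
(17, 11, 17)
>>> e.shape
(17, 5)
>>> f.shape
(11, 5)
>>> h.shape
(5, 5)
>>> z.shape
(3, 5)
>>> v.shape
(17, 5)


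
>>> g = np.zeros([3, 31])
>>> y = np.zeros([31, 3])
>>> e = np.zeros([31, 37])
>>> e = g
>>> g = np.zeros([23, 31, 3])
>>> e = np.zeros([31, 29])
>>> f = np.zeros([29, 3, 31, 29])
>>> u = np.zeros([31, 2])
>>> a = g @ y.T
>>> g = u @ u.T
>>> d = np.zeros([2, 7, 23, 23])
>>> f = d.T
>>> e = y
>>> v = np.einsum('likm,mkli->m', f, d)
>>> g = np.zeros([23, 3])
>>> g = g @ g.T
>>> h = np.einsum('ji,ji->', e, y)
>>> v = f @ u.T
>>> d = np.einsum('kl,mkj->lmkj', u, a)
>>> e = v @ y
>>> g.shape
(23, 23)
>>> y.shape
(31, 3)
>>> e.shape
(23, 23, 7, 3)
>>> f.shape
(23, 23, 7, 2)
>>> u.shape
(31, 2)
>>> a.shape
(23, 31, 31)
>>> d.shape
(2, 23, 31, 31)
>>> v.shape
(23, 23, 7, 31)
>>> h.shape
()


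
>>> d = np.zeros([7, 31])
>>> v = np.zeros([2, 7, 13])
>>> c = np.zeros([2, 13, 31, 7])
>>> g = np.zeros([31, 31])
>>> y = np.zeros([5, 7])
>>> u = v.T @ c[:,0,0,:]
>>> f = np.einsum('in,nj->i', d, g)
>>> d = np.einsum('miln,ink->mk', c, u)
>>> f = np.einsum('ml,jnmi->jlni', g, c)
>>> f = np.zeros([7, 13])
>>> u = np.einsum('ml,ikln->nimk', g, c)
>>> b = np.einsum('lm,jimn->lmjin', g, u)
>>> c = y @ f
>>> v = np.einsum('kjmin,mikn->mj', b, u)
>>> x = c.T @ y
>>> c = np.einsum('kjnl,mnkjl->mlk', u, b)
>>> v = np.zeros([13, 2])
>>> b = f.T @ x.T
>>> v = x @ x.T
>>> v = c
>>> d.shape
(2, 7)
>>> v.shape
(31, 13, 7)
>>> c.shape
(31, 13, 7)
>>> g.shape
(31, 31)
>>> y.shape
(5, 7)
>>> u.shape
(7, 2, 31, 13)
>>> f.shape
(7, 13)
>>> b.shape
(13, 13)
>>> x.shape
(13, 7)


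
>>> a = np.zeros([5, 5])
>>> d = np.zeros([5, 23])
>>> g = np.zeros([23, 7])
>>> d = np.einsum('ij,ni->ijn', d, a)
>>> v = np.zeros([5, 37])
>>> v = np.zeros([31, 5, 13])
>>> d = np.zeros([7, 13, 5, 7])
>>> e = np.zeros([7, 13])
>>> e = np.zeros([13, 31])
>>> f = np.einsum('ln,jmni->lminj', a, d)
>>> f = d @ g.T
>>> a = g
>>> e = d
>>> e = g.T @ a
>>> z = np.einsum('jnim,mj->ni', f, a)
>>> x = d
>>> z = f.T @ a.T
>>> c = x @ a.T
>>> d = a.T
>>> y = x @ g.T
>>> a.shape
(23, 7)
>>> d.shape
(7, 23)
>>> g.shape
(23, 7)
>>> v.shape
(31, 5, 13)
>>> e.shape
(7, 7)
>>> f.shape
(7, 13, 5, 23)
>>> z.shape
(23, 5, 13, 23)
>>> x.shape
(7, 13, 5, 7)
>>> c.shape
(7, 13, 5, 23)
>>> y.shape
(7, 13, 5, 23)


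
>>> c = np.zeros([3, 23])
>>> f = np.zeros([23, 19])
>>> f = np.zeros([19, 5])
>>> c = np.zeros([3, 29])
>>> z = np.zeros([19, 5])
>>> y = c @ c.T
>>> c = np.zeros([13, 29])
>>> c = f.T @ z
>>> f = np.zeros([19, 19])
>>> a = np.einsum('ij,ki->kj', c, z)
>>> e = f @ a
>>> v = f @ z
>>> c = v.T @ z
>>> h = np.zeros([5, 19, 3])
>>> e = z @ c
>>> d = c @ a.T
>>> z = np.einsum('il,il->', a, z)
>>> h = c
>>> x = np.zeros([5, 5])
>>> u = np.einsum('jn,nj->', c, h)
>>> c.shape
(5, 5)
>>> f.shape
(19, 19)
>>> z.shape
()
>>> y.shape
(3, 3)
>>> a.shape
(19, 5)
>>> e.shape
(19, 5)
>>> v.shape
(19, 5)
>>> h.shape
(5, 5)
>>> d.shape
(5, 19)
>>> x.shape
(5, 5)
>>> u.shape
()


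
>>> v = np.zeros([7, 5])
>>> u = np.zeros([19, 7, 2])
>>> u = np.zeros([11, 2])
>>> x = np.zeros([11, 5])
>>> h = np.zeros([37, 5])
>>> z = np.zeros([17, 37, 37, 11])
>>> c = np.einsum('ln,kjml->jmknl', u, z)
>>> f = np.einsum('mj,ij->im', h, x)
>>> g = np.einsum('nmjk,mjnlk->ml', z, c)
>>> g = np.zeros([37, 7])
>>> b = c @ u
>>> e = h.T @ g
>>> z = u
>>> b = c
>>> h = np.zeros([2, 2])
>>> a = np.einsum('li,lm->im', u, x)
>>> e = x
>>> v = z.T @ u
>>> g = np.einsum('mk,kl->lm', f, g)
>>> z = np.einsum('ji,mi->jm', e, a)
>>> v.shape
(2, 2)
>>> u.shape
(11, 2)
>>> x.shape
(11, 5)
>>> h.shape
(2, 2)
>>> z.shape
(11, 2)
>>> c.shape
(37, 37, 17, 2, 11)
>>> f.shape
(11, 37)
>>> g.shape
(7, 11)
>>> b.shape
(37, 37, 17, 2, 11)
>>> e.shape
(11, 5)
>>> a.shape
(2, 5)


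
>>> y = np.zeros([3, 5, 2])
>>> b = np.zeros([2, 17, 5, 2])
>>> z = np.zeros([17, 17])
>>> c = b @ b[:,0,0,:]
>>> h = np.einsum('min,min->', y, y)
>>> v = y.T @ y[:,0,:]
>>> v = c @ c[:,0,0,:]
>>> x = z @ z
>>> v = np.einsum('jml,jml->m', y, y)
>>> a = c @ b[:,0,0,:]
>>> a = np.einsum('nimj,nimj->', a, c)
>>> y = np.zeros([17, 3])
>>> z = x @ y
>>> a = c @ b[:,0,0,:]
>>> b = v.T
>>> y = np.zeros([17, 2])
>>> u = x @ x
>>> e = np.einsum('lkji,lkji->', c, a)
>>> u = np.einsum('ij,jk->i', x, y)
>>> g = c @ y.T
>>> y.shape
(17, 2)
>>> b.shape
(5,)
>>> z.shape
(17, 3)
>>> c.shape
(2, 17, 5, 2)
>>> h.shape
()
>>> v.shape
(5,)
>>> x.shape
(17, 17)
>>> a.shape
(2, 17, 5, 2)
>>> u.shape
(17,)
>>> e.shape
()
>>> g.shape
(2, 17, 5, 17)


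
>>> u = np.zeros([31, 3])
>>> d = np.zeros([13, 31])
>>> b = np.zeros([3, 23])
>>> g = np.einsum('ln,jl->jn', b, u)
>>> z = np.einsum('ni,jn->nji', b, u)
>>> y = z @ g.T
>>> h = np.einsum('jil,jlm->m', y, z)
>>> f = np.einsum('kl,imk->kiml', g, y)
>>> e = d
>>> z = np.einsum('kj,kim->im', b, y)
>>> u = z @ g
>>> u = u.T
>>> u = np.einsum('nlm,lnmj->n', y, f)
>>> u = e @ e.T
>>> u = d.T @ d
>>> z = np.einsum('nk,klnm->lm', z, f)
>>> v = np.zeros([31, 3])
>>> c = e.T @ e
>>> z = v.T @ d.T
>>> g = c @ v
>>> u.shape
(31, 31)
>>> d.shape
(13, 31)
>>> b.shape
(3, 23)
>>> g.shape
(31, 3)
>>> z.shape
(3, 13)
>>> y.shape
(3, 31, 31)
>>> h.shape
(23,)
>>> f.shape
(31, 3, 31, 23)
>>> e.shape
(13, 31)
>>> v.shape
(31, 3)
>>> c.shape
(31, 31)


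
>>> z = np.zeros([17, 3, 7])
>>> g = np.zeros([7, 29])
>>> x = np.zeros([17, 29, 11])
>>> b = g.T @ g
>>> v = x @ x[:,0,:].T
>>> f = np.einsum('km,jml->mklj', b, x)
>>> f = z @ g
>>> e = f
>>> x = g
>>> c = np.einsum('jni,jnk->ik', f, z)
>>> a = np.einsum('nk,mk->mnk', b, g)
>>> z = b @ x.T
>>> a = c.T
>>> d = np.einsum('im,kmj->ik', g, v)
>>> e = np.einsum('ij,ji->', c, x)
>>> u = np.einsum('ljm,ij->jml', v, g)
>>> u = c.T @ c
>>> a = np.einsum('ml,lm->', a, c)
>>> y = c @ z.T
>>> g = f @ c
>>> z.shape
(29, 7)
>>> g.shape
(17, 3, 7)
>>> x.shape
(7, 29)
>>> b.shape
(29, 29)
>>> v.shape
(17, 29, 17)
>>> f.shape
(17, 3, 29)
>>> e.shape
()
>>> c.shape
(29, 7)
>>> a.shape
()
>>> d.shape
(7, 17)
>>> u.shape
(7, 7)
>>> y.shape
(29, 29)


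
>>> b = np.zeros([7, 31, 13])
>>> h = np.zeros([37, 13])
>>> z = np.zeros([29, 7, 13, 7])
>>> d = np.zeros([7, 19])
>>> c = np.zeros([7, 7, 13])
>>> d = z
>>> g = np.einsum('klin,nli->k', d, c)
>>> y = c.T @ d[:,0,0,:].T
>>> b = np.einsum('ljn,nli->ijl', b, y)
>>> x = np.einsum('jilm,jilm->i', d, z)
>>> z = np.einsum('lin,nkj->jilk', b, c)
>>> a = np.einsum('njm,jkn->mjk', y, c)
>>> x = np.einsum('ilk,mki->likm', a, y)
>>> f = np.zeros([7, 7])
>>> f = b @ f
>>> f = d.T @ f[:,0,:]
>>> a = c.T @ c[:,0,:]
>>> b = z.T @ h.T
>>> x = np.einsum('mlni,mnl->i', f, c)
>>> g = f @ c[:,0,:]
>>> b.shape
(7, 29, 31, 37)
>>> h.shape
(37, 13)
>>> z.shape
(13, 31, 29, 7)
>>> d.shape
(29, 7, 13, 7)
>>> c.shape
(7, 7, 13)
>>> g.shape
(7, 13, 7, 13)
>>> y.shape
(13, 7, 29)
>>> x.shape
(7,)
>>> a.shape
(13, 7, 13)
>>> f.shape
(7, 13, 7, 7)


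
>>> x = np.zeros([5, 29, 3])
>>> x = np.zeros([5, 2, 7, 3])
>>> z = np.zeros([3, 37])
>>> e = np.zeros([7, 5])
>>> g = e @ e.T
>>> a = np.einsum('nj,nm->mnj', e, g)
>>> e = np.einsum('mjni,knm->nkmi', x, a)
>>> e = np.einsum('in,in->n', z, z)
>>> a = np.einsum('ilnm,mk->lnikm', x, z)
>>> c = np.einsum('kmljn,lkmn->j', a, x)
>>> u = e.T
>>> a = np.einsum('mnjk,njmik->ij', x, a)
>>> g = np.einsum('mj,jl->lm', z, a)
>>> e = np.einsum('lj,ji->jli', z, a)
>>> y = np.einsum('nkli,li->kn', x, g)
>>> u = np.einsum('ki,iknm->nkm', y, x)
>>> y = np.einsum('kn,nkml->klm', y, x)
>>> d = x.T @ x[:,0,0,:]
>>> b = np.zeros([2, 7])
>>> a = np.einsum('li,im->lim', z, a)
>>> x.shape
(5, 2, 7, 3)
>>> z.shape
(3, 37)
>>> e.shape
(37, 3, 7)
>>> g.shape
(7, 3)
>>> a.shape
(3, 37, 7)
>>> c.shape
(37,)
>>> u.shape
(7, 2, 3)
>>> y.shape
(2, 3, 7)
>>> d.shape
(3, 7, 2, 3)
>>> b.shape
(2, 7)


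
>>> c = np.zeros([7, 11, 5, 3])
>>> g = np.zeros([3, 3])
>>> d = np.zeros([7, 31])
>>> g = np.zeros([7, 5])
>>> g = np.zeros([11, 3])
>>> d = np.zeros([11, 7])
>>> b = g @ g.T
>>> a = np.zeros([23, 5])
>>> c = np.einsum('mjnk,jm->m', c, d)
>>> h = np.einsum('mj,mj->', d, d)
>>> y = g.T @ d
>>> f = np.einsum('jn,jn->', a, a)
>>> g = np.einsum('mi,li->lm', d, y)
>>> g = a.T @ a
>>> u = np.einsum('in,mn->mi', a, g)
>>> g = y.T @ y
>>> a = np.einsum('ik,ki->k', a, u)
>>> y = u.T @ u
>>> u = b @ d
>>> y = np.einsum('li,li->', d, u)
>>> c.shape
(7,)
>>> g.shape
(7, 7)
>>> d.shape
(11, 7)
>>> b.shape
(11, 11)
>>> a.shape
(5,)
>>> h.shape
()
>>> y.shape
()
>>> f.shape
()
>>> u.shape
(11, 7)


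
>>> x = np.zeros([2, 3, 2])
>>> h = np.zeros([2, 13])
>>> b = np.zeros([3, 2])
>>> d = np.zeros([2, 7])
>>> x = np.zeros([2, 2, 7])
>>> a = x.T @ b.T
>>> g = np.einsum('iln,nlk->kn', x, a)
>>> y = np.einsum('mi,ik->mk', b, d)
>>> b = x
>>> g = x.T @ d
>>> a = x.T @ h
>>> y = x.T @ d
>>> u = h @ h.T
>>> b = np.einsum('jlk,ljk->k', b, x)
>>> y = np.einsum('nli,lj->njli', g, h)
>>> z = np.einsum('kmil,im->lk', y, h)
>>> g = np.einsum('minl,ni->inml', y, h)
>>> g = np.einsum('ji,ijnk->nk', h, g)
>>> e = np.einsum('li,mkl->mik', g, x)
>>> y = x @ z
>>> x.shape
(2, 2, 7)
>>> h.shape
(2, 13)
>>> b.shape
(7,)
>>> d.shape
(2, 7)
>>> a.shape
(7, 2, 13)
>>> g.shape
(7, 7)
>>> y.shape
(2, 2, 7)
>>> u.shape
(2, 2)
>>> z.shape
(7, 7)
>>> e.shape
(2, 7, 2)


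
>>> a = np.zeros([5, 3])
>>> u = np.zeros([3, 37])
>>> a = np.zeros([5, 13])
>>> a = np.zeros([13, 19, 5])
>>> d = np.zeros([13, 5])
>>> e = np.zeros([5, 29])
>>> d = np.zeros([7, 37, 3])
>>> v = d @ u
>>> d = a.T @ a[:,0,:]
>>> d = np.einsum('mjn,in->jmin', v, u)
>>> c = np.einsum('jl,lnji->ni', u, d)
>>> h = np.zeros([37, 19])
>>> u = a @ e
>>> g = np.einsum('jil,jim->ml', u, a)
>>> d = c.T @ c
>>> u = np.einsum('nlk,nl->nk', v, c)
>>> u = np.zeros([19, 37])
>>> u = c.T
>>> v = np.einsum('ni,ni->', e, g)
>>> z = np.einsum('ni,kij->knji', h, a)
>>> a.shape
(13, 19, 5)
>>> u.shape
(37, 7)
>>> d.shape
(37, 37)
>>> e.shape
(5, 29)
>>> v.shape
()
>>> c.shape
(7, 37)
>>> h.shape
(37, 19)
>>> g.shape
(5, 29)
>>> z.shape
(13, 37, 5, 19)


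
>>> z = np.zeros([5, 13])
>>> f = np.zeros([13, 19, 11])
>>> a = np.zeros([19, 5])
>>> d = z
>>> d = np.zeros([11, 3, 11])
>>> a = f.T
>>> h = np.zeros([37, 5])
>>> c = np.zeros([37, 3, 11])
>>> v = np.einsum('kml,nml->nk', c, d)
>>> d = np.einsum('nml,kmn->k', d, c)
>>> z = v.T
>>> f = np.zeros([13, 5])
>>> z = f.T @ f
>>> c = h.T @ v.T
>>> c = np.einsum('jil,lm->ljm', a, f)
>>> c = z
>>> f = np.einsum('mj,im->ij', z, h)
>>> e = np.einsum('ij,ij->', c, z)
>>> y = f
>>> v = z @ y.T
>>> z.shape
(5, 5)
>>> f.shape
(37, 5)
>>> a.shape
(11, 19, 13)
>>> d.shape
(37,)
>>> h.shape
(37, 5)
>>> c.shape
(5, 5)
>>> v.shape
(5, 37)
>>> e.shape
()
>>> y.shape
(37, 5)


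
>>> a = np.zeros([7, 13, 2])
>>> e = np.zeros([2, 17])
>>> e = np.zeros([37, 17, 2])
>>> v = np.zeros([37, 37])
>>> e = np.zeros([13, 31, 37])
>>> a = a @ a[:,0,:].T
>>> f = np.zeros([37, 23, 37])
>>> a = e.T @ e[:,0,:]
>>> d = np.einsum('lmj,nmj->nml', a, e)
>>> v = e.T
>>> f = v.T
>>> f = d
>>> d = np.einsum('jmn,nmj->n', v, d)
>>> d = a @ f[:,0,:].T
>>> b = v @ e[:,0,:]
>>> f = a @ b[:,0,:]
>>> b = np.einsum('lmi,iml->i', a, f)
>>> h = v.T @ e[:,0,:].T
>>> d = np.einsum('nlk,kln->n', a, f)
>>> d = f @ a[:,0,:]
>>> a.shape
(37, 31, 37)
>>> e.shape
(13, 31, 37)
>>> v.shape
(37, 31, 13)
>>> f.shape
(37, 31, 37)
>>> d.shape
(37, 31, 37)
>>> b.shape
(37,)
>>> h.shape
(13, 31, 13)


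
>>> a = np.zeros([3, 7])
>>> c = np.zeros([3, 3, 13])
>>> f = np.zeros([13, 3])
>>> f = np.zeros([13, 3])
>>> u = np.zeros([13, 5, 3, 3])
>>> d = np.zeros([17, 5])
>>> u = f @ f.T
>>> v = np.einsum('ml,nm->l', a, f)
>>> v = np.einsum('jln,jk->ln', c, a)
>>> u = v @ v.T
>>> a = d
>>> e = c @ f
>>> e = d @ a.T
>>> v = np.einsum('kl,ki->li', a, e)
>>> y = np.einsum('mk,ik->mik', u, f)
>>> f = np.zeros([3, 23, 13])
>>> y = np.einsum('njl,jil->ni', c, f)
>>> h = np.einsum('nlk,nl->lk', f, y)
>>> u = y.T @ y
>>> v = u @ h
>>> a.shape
(17, 5)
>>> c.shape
(3, 3, 13)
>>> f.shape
(3, 23, 13)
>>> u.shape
(23, 23)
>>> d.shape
(17, 5)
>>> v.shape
(23, 13)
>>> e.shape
(17, 17)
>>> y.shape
(3, 23)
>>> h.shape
(23, 13)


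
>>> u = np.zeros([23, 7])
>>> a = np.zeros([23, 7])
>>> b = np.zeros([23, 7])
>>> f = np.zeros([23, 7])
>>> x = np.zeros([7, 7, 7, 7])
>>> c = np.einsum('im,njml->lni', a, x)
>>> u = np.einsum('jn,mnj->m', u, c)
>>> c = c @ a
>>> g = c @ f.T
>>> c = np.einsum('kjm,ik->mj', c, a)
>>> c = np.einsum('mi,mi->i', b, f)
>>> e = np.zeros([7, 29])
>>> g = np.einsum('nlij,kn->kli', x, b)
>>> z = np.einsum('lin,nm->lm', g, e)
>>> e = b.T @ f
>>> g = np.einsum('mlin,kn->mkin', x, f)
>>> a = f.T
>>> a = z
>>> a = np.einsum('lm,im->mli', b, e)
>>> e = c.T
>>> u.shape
(7,)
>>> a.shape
(7, 23, 7)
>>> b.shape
(23, 7)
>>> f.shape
(23, 7)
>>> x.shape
(7, 7, 7, 7)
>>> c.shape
(7,)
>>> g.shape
(7, 23, 7, 7)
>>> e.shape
(7,)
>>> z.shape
(23, 29)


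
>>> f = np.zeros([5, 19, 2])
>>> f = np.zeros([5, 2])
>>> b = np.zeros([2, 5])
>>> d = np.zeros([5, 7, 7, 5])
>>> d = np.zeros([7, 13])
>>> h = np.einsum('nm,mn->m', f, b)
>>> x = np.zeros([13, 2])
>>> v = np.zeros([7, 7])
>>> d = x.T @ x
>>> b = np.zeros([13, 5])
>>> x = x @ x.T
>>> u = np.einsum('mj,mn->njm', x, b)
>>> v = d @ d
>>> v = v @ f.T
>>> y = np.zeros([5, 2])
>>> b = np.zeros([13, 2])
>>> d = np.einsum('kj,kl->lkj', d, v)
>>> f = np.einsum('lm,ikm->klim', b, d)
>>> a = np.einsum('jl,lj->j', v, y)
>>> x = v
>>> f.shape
(2, 13, 5, 2)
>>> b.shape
(13, 2)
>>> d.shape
(5, 2, 2)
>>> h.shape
(2,)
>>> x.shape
(2, 5)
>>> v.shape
(2, 5)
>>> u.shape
(5, 13, 13)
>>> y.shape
(5, 2)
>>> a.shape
(2,)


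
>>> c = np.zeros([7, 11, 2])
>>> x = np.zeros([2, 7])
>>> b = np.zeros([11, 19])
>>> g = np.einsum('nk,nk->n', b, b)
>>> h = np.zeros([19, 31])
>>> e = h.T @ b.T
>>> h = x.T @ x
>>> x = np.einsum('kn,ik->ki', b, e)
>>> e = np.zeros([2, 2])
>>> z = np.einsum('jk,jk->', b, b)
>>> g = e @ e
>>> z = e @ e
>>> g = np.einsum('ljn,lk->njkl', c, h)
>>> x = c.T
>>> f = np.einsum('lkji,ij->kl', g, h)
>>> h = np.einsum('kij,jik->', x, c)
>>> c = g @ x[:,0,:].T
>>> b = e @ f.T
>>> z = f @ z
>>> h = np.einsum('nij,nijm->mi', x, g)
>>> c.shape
(2, 11, 7, 2)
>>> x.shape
(2, 11, 7)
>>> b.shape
(2, 11)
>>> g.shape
(2, 11, 7, 7)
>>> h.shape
(7, 11)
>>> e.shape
(2, 2)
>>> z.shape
(11, 2)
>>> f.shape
(11, 2)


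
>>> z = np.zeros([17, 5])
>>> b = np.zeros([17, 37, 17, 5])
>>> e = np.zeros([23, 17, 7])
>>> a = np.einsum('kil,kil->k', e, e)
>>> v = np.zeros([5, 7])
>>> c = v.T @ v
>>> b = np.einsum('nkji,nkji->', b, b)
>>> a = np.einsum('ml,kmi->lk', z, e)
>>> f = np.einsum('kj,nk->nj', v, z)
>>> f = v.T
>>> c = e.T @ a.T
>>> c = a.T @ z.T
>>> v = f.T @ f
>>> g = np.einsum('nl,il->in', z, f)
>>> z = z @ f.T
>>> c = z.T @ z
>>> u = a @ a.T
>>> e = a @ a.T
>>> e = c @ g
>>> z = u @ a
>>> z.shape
(5, 23)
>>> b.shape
()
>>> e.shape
(7, 17)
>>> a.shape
(5, 23)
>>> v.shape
(5, 5)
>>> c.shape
(7, 7)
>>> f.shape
(7, 5)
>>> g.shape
(7, 17)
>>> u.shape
(5, 5)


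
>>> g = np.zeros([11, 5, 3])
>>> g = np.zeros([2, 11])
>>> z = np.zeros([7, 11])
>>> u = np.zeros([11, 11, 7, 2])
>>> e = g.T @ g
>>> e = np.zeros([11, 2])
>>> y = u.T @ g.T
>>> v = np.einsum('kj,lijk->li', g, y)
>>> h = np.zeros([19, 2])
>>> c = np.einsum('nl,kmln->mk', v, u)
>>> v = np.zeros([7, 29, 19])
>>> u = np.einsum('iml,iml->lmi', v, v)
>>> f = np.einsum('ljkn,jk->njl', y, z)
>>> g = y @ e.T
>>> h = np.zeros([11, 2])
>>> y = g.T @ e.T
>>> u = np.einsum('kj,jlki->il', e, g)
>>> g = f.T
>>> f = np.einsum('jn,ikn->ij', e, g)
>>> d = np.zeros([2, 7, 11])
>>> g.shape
(2, 7, 2)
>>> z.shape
(7, 11)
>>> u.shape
(11, 7)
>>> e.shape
(11, 2)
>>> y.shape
(11, 11, 7, 11)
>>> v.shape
(7, 29, 19)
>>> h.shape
(11, 2)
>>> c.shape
(11, 11)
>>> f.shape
(2, 11)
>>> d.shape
(2, 7, 11)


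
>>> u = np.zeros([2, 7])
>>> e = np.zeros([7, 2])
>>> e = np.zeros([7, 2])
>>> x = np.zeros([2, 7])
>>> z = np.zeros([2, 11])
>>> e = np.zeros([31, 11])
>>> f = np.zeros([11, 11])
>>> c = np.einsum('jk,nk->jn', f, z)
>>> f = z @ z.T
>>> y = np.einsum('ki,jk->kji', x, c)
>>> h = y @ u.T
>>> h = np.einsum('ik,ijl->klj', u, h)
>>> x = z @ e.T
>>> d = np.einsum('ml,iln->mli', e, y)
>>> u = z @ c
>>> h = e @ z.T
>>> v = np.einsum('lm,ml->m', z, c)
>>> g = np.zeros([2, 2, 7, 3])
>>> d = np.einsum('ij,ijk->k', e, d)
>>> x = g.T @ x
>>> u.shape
(2, 2)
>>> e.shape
(31, 11)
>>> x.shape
(3, 7, 2, 31)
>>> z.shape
(2, 11)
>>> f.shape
(2, 2)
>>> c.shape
(11, 2)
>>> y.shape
(2, 11, 7)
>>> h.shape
(31, 2)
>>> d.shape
(2,)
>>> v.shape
(11,)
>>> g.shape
(2, 2, 7, 3)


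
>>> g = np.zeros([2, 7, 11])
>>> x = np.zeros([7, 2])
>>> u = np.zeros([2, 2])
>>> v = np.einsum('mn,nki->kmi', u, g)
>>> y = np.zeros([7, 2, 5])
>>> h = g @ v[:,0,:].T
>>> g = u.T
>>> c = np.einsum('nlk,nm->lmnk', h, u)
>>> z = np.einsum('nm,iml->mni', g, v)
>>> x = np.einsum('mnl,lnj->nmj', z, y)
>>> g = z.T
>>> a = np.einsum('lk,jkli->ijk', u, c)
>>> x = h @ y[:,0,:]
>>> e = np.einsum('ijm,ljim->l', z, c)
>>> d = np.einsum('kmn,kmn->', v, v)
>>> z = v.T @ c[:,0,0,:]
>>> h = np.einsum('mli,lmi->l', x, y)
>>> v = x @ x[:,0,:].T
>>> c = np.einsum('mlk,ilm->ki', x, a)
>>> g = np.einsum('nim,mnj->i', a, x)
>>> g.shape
(7,)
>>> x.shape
(2, 7, 5)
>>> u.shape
(2, 2)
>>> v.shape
(2, 7, 2)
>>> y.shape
(7, 2, 5)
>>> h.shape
(7,)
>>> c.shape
(5, 7)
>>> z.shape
(11, 2, 7)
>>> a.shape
(7, 7, 2)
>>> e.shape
(7,)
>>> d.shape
()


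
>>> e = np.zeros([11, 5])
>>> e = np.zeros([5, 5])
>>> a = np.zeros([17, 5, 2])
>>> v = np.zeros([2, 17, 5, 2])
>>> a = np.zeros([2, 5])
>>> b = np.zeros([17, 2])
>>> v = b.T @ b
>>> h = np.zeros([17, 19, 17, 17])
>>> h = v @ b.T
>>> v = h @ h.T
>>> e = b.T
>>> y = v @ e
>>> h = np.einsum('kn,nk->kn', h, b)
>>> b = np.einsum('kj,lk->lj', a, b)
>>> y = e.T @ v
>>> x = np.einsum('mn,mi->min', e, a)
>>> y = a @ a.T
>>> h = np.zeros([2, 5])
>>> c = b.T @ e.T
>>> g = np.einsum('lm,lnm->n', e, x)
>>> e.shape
(2, 17)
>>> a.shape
(2, 5)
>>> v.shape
(2, 2)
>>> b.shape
(17, 5)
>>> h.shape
(2, 5)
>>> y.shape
(2, 2)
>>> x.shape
(2, 5, 17)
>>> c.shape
(5, 2)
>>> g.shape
(5,)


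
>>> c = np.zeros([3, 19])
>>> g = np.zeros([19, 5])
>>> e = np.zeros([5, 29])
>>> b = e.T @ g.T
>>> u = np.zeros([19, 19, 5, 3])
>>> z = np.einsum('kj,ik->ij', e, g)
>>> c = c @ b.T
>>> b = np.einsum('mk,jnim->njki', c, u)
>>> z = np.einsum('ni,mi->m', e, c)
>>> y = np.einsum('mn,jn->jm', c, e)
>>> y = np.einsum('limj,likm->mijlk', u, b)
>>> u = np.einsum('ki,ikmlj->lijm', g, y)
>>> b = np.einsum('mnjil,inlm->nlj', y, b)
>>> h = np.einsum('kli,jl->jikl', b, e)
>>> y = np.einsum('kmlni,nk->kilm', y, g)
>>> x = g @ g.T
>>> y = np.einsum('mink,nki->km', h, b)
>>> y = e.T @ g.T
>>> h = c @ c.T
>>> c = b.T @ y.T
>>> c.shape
(3, 29, 29)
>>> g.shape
(19, 5)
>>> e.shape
(5, 29)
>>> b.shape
(19, 29, 3)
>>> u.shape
(19, 5, 29, 3)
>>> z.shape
(3,)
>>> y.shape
(29, 19)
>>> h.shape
(3, 3)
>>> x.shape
(19, 19)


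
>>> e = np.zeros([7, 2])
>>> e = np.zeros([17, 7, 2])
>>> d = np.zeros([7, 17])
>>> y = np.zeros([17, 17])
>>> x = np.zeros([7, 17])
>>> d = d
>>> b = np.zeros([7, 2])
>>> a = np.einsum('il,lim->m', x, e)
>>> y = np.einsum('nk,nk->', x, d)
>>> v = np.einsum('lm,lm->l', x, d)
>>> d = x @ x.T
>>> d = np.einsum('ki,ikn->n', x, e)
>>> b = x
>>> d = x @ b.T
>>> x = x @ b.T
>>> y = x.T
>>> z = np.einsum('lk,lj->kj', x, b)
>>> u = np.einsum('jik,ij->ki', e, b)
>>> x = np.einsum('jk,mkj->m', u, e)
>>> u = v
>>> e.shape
(17, 7, 2)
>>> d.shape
(7, 7)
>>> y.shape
(7, 7)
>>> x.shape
(17,)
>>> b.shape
(7, 17)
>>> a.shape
(2,)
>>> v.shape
(7,)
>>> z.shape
(7, 17)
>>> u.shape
(7,)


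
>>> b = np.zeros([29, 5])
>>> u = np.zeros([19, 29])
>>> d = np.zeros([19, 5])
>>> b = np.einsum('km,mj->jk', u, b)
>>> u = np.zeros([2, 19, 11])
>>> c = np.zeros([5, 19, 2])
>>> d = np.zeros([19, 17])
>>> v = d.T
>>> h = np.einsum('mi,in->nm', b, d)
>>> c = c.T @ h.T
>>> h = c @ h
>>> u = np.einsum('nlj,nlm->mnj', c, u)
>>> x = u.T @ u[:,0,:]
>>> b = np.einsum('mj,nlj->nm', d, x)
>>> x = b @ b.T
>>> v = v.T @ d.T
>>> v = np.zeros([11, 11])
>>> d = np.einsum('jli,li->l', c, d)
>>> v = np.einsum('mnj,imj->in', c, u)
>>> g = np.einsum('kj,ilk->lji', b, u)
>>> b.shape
(17, 19)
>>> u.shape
(11, 2, 17)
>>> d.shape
(19,)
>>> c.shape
(2, 19, 17)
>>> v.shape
(11, 19)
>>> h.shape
(2, 19, 5)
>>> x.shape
(17, 17)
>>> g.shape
(2, 19, 11)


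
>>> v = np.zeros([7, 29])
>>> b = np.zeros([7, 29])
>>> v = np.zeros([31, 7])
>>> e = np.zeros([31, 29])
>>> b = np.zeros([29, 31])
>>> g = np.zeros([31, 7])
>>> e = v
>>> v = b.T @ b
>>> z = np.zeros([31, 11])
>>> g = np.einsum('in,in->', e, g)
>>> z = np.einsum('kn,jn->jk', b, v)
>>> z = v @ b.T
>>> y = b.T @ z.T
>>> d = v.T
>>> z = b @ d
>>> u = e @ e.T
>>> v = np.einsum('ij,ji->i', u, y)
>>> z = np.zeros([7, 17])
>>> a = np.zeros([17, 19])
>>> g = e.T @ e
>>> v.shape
(31,)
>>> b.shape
(29, 31)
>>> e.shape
(31, 7)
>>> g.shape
(7, 7)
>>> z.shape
(7, 17)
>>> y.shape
(31, 31)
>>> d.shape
(31, 31)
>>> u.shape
(31, 31)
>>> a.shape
(17, 19)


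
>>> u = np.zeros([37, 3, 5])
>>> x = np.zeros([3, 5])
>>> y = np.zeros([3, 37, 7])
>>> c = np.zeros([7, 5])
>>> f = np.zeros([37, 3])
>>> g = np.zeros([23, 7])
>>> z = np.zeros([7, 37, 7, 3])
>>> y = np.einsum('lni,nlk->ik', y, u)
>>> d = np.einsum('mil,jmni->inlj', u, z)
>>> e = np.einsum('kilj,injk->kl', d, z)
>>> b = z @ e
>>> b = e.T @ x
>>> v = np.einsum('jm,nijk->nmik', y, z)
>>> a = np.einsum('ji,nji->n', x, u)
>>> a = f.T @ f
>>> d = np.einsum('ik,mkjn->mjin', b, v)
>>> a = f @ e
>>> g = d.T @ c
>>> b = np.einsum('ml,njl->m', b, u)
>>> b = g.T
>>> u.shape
(37, 3, 5)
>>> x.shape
(3, 5)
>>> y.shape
(7, 5)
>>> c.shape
(7, 5)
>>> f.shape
(37, 3)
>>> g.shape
(3, 5, 37, 5)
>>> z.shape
(7, 37, 7, 3)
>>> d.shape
(7, 37, 5, 3)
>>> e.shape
(3, 5)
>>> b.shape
(5, 37, 5, 3)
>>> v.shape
(7, 5, 37, 3)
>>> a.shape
(37, 5)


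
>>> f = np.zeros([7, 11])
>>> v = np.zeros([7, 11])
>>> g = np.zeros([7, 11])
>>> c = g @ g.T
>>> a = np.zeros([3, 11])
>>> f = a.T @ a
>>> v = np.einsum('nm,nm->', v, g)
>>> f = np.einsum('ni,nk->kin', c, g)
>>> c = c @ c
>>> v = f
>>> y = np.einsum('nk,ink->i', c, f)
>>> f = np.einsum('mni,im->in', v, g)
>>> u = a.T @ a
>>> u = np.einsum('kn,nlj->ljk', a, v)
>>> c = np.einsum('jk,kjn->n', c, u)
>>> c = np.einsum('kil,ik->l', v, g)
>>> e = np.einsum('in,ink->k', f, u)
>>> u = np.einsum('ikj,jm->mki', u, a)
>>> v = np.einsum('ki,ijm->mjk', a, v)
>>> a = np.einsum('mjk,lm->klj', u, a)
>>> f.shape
(7, 7)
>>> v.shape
(7, 7, 3)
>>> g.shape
(7, 11)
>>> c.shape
(7,)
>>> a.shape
(7, 3, 7)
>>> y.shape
(11,)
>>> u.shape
(11, 7, 7)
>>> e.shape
(3,)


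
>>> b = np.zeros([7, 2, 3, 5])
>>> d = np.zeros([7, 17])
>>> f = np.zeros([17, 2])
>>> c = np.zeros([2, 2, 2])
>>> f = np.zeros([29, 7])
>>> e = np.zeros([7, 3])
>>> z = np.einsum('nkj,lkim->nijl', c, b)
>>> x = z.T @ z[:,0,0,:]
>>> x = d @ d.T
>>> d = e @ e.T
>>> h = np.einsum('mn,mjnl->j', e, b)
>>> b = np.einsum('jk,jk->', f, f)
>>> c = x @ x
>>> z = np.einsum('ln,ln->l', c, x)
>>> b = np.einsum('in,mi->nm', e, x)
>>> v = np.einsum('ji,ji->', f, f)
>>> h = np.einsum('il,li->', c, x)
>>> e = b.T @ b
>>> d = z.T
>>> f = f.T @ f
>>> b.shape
(3, 7)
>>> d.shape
(7,)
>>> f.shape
(7, 7)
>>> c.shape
(7, 7)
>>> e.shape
(7, 7)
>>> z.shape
(7,)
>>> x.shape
(7, 7)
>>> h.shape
()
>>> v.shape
()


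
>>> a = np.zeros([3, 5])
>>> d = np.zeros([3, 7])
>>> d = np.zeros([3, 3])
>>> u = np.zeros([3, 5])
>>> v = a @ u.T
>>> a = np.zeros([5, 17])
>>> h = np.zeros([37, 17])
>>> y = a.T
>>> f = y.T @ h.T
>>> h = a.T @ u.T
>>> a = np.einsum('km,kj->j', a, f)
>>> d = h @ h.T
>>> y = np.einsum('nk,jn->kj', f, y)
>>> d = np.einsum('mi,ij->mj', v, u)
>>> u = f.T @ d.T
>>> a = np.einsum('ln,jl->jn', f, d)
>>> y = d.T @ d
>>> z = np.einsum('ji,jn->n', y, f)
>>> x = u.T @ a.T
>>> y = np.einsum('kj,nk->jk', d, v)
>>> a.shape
(3, 37)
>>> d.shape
(3, 5)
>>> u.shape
(37, 3)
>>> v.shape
(3, 3)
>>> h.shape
(17, 3)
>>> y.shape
(5, 3)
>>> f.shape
(5, 37)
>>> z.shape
(37,)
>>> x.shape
(3, 3)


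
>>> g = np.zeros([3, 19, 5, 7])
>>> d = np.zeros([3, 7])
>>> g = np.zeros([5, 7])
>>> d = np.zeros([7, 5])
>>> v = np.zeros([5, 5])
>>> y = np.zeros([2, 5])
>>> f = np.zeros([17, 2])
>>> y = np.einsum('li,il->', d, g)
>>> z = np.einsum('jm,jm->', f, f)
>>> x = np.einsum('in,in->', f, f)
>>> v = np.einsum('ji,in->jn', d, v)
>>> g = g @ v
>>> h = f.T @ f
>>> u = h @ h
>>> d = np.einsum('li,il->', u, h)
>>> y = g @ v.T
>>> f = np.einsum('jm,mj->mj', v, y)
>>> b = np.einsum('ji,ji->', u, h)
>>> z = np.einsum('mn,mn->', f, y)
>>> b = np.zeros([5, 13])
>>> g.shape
(5, 5)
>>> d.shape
()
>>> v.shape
(7, 5)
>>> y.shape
(5, 7)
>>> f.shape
(5, 7)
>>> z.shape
()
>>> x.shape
()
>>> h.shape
(2, 2)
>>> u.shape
(2, 2)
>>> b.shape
(5, 13)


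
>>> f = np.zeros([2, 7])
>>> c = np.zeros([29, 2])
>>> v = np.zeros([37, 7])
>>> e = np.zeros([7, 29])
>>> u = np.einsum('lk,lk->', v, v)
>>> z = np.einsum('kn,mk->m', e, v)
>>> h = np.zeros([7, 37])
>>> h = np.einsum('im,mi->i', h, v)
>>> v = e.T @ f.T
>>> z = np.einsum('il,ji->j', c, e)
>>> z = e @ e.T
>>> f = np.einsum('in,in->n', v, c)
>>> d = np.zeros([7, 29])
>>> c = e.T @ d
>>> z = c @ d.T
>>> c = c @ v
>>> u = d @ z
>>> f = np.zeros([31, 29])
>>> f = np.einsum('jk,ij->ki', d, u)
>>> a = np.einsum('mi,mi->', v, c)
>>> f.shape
(29, 7)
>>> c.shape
(29, 2)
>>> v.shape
(29, 2)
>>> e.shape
(7, 29)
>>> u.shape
(7, 7)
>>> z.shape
(29, 7)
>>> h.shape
(7,)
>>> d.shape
(7, 29)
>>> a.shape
()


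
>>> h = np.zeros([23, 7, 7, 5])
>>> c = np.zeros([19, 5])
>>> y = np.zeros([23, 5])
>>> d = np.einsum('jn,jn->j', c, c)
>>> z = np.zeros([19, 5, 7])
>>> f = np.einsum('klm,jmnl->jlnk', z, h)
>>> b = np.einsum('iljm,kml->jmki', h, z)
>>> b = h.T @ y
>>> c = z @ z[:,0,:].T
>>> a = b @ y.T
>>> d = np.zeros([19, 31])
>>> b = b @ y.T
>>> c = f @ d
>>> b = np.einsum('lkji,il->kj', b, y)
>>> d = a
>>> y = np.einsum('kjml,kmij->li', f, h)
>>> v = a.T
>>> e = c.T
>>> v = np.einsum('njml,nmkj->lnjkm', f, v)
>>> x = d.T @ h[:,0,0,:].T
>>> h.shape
(23, 7, 7, 5)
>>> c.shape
(23, 5, 7, 31)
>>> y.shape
(19, 7)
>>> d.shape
(5, 7, 7, 23)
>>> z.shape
(19, 5, 7)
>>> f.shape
(23, 5, 7, 19)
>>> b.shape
(7, 7)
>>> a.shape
(5, 7, 7, 23)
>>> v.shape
(19, 23, 5, 7, 7)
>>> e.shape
(31, 7, 5, 23)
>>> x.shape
(23, 7, 7, 23)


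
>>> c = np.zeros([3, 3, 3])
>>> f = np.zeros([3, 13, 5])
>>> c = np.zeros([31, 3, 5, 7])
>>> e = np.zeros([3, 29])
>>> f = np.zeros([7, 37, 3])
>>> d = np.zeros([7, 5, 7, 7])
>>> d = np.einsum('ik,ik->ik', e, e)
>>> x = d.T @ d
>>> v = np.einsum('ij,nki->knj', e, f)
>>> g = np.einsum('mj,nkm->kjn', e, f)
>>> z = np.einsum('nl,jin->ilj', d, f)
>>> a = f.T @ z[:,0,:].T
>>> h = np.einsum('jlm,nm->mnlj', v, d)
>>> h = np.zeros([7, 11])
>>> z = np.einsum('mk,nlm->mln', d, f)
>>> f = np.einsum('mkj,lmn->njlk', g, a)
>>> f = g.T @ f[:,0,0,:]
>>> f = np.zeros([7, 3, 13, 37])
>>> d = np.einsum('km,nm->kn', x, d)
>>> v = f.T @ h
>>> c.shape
(31, 3, 5, 7)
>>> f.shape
(7, 3, 13, 37)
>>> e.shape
(3, 29)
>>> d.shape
(29, 3)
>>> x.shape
(29, 29)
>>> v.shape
(37, 13, 3, 11)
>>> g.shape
(37, 29, 7)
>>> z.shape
(3, 37, 7)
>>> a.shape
(3, 37, 37)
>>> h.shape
(7, 11)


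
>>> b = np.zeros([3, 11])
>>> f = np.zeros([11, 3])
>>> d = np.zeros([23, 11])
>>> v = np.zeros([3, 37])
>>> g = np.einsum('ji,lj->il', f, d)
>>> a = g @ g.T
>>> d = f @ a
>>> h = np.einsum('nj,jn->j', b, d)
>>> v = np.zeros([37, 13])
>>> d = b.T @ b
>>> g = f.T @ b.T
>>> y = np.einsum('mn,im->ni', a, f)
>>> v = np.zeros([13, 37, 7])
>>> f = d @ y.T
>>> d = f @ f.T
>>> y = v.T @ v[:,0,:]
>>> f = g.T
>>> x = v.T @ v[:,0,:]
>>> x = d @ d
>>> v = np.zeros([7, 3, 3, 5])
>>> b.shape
(3, 11)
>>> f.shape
(3, 3)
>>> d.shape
(11, 11)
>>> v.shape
(7, 3, 3, 5)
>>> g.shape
(3, 3)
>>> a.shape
(3, 3)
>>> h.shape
(11,)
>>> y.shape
(7, 37, 7)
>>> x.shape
(11, 11)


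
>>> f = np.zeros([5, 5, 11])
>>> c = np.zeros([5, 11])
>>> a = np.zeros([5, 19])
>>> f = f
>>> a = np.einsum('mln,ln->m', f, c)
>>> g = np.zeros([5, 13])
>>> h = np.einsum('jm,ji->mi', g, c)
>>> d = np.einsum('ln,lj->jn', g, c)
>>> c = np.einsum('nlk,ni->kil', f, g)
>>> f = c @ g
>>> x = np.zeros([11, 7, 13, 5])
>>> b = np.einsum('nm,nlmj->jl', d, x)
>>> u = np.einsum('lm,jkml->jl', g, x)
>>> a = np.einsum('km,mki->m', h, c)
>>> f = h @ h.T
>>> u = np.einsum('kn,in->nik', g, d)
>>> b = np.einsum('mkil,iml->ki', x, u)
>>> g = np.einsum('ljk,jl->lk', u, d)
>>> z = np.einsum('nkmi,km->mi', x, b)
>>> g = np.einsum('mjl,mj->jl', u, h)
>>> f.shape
(13, 13)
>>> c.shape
(11, 13, 5)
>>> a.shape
(11,)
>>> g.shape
(11, 5)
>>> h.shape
(13, 11)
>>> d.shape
(11, 13)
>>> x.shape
(11, 7, 13, 5)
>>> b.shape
(7, 13)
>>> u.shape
(13, 11, 5)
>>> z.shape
(13, 5)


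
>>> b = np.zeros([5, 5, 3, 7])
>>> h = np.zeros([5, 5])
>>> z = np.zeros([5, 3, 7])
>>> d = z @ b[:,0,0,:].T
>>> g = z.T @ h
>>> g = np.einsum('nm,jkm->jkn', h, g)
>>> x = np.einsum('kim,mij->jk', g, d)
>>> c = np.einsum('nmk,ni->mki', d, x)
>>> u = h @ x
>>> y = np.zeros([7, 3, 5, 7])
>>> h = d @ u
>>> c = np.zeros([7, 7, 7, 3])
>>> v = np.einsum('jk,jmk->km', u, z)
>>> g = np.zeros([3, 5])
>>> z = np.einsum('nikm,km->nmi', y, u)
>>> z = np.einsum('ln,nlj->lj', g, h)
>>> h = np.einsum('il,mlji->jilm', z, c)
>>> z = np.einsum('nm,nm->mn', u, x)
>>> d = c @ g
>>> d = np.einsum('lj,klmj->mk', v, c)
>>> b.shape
(5, 5, 3, 7)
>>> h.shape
(7, 3, 7, 7)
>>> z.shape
(7, 5)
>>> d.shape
(7, 7)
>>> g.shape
(3, 5)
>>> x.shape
(5, 7)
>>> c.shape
(7, 7, 7, 3)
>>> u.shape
(5, 7)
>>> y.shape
(7, 3, 5, 7)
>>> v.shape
(7, 3)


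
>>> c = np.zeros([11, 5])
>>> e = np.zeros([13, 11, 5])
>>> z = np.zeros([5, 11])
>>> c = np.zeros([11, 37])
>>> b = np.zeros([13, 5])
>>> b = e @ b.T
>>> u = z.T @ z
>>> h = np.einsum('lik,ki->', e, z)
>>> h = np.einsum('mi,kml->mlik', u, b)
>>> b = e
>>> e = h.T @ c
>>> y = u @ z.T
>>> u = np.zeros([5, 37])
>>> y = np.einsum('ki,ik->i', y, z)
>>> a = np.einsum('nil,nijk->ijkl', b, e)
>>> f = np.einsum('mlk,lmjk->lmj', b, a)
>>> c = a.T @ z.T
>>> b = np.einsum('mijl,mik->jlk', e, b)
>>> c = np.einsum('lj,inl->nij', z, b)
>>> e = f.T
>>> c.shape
(37, 13, 11)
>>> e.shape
(37, 13, 11)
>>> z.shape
(5, 11)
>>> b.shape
(13, 37, 5)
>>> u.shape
(5, 37)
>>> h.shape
(11, 13, 11, 13)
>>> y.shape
(5,)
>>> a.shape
(11, 13, 37, 5)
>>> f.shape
(11, 13, 37)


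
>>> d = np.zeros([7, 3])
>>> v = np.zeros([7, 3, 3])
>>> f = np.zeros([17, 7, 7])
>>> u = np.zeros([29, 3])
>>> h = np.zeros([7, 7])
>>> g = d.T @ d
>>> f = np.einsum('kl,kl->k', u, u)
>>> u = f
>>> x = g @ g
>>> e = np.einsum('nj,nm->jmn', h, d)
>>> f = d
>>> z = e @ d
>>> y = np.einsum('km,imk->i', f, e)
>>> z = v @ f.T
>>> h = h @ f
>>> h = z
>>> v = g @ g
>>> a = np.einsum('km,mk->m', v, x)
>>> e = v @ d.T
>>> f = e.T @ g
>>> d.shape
(7, 3)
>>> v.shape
(3, 3)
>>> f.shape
(7, 3)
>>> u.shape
(29,)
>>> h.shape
(7, 3, 7)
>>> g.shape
(3, 3)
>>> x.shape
(3, 3)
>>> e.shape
(3, 7)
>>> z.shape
(7, 3, 7)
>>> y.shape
(7,)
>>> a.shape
(3,)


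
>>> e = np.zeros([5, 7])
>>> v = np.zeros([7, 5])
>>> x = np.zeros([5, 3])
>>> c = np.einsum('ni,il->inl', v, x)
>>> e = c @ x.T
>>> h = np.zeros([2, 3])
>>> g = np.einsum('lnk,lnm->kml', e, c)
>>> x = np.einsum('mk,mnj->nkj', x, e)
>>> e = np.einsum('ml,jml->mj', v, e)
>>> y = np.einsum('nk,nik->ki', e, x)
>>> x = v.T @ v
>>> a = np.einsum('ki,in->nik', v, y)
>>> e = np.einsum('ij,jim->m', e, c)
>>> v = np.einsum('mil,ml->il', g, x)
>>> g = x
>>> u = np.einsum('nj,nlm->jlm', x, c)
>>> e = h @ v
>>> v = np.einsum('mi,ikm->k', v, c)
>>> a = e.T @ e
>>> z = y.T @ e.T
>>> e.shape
(2, 5)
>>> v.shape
(7,)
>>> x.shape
(5, 5)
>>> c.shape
(5, 7, 3)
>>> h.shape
(2, 3)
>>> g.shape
(5, 5)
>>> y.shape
(5, 3)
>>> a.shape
(5, 5)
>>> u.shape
(5, 7, 3)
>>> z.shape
(3, 2)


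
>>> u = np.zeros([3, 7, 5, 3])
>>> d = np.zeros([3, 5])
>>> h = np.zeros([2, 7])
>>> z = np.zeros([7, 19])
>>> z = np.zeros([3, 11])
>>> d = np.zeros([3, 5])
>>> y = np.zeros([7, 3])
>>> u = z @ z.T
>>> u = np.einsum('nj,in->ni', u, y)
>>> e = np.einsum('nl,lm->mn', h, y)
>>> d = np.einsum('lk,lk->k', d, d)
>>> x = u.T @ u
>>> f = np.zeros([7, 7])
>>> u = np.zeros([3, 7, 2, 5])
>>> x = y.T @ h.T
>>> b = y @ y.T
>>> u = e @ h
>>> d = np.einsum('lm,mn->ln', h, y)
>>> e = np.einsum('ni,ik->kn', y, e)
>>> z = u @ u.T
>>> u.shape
(3, 7)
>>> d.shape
(2, 3)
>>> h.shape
(2, 7)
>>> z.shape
(3, 3)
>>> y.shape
(7, 3)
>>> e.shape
(2, 7)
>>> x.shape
(3, 2)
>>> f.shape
(7, 7)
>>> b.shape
(7, 7)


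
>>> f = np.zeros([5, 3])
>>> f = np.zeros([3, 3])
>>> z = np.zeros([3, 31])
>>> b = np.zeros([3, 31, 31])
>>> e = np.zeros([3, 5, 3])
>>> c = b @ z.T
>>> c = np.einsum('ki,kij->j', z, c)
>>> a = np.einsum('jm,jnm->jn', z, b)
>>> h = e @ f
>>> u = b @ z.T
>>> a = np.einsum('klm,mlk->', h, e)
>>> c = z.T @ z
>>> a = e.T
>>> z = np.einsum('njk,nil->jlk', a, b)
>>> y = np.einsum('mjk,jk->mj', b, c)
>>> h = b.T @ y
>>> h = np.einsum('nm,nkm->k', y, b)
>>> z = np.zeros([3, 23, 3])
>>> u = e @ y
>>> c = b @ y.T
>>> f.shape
(3, 3)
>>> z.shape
(3, 23, 3)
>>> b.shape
(3, 31, 31)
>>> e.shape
(3, 5, 3)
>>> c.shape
(3, 31, 3)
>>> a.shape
(3, 5, 3)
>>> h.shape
(31,)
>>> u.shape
(3, 5, 31)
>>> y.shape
(3, 31)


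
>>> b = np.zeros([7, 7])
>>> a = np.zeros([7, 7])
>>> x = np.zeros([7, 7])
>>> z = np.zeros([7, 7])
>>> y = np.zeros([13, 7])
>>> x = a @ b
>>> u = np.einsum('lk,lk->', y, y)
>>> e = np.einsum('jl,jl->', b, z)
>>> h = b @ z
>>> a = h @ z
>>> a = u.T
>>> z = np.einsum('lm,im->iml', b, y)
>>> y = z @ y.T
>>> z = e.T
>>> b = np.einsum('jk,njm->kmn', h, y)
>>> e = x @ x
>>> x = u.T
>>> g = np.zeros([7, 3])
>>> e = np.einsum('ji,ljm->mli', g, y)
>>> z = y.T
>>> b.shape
(7, 13, 13)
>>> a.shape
()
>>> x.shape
()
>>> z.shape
(13, 7, 13)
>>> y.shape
(13, 7, 13)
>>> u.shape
()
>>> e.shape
(13, 13, 3)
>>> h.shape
(7, 7)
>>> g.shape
(7, 3)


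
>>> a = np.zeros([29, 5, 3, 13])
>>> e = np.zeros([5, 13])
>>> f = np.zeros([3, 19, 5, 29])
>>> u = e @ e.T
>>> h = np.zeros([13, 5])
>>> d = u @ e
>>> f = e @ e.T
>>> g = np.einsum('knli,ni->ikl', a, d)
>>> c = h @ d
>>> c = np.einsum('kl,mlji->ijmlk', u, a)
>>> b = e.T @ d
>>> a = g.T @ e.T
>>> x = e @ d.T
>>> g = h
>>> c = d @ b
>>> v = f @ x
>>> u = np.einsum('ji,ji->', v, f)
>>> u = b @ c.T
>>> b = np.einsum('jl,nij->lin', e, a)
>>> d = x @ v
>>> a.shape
(3, 29, 5)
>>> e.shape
(5, 13)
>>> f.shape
(5, 5)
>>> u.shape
(13, 5)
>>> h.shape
(13, 5)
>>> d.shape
(5, 5)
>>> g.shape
(13, 5)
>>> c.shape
(5, 13)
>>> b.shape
(13, 29, 3)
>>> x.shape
(5, 5)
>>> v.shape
(5, 5)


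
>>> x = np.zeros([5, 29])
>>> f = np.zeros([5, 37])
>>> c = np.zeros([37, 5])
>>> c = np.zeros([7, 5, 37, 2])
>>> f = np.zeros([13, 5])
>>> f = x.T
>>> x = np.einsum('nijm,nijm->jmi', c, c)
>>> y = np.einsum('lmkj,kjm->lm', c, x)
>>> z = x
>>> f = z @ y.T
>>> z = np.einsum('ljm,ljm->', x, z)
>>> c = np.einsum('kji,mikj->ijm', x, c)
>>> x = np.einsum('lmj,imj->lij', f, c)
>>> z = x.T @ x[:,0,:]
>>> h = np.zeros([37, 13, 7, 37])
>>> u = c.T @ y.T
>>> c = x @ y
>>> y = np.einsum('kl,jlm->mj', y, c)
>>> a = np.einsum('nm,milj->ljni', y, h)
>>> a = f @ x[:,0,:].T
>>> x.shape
(37, 5, 7)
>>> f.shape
(37, 2, 7)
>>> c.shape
(37, 5, 5)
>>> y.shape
(5, 37)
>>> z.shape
(7, 5, 7)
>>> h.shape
(37, 13, 7, 37)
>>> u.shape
(7, 2, 7)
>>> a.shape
(37, 2, 37)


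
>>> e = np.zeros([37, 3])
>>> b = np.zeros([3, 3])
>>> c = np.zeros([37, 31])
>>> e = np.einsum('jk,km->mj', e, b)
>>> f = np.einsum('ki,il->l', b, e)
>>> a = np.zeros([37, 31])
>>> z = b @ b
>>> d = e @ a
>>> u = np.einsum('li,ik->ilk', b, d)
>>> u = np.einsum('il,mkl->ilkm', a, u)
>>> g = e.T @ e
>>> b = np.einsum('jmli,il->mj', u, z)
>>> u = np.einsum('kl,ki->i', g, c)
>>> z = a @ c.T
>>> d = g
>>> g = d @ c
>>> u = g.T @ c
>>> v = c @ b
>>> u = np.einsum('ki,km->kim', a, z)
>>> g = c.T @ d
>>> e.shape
(3, 37)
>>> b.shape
(31, 37)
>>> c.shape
(37, 31)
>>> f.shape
(37,)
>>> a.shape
(37, 31)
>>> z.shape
(37, 37)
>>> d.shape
(37, 37)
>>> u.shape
(37, 31, 37)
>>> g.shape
(31, 37)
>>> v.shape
(37, 37)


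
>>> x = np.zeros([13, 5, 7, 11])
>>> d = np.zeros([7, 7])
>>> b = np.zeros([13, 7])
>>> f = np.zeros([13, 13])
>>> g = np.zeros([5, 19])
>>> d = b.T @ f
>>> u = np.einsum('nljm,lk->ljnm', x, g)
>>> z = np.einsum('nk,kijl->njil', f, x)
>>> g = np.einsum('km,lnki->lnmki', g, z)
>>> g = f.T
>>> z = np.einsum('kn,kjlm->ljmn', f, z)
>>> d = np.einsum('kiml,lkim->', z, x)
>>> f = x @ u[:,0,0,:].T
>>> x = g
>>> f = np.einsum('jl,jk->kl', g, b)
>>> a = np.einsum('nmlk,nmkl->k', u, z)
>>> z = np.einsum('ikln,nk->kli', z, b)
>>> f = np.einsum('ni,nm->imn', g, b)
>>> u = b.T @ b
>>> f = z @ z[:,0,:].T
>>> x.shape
(13, 13)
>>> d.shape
()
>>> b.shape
(13, 7)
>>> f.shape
(7, 11, 7)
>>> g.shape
(13, 13)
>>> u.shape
(7, 7)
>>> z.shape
(7, 11, 5)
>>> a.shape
(11,)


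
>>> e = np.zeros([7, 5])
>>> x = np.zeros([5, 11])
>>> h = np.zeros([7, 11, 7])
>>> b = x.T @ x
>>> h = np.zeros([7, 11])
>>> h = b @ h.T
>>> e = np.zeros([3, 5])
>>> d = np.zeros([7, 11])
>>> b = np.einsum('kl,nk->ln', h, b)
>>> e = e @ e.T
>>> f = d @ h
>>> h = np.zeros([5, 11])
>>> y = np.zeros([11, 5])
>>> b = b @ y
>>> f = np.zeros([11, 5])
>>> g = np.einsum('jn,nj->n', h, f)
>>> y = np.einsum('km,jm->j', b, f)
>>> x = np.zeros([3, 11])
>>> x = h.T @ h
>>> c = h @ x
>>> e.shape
(3, 3)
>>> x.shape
(11, 11)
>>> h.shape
(5, 11)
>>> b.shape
(7, 5)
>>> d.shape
(7, 11)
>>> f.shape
(11, 5)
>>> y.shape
(11,)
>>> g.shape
(11,)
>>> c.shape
(5, 11)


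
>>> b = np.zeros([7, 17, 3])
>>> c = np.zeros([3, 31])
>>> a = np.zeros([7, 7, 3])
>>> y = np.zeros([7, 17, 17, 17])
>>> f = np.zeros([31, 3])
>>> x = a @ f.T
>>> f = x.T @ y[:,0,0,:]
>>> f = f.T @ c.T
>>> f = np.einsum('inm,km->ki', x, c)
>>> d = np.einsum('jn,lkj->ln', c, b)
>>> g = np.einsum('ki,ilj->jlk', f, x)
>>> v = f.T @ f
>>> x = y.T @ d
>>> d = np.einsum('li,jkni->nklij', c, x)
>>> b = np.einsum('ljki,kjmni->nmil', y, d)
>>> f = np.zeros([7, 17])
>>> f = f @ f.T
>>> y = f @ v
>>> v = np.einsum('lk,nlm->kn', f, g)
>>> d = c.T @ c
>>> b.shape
(31, 3, 17, 7)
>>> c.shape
(3, 31)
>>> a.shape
(7, 7, 3)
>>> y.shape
(7, 7)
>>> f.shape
(7, 7)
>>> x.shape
(17, 17, 17, 31)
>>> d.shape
(31, 31)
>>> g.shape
(31, 7, 3)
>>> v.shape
(7, 31)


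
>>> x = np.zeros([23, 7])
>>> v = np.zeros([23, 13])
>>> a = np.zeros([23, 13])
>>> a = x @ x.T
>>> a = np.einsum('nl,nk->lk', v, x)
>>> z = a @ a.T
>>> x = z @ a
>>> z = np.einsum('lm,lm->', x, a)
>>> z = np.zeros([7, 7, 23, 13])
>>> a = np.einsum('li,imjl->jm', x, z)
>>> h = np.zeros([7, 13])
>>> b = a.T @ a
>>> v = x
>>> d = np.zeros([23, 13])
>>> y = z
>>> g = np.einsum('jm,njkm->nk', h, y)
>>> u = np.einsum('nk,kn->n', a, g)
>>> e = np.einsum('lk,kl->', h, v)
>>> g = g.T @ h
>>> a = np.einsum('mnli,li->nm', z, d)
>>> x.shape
(13, 7)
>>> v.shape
(13, 7)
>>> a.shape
(7, 7)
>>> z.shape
(7, 7, 23, 13)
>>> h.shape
(7, 13)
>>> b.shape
(7, 7)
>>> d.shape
(23, 13)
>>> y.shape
(7, 7, 23, 13)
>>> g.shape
(23, 13)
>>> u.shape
(23,)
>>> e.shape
()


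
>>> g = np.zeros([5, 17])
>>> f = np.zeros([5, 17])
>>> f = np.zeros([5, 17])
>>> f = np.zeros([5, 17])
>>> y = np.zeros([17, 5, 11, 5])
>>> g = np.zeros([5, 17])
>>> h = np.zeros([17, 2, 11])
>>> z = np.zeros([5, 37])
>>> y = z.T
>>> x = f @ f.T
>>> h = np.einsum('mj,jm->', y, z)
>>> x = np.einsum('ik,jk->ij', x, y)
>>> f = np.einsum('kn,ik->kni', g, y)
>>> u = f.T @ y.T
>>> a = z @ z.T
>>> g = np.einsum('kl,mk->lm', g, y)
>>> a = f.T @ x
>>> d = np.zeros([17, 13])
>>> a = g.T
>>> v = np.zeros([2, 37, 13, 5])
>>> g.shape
(17, 37)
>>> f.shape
(5, 17, 37)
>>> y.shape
(37, 5)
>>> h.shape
()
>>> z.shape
(5, 37)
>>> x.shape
(5, 37)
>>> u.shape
(37, 17, 37)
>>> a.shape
(37, 17)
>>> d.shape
(17, 13)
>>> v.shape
(2, 37, 13, 5)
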